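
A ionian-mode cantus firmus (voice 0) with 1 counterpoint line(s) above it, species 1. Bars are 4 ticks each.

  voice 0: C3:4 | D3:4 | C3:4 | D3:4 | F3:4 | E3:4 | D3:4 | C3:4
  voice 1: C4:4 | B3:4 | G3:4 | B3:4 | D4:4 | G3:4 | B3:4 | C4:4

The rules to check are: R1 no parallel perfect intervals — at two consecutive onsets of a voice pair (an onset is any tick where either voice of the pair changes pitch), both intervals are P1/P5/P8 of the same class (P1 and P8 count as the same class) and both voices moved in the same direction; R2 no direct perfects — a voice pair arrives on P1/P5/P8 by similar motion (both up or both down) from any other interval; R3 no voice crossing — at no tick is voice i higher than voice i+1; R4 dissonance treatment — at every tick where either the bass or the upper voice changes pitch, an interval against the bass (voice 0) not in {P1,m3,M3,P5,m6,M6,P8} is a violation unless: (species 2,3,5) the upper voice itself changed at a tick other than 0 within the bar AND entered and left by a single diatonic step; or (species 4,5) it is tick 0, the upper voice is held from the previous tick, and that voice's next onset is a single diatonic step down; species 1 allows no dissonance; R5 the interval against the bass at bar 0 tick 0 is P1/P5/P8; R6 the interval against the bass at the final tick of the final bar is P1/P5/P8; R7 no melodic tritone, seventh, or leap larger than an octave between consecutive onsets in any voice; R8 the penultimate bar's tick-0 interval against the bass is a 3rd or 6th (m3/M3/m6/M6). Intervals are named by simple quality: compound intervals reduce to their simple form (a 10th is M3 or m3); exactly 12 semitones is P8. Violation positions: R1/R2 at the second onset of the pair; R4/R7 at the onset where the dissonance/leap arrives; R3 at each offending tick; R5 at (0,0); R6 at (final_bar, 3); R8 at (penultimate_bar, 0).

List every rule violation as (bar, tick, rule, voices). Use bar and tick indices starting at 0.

(2, 0, R2, (0, 1))

bar 0: v0=C3 v1=C4 downbeat P8
bar 1: v0=D3 v1=B3 downbeat M6
bar 2: v0=C3 v1=G3 downbeat P5
bar 3: v0=D3 v1=B3 downbeat M6
bar 4: v0=F3 v1=D4 downbeat M6
bar 5: v0=E3 v1=G3 downbeat m3
bar 6: v0=D3 v1=B3 downbeat M6
bar 7: v0=C3 v1=C4 downbeat P8
  -> R2 @ bar 2 tick 0 v(0, 1): D3/B3 M6 -> C3/G3 P5 similar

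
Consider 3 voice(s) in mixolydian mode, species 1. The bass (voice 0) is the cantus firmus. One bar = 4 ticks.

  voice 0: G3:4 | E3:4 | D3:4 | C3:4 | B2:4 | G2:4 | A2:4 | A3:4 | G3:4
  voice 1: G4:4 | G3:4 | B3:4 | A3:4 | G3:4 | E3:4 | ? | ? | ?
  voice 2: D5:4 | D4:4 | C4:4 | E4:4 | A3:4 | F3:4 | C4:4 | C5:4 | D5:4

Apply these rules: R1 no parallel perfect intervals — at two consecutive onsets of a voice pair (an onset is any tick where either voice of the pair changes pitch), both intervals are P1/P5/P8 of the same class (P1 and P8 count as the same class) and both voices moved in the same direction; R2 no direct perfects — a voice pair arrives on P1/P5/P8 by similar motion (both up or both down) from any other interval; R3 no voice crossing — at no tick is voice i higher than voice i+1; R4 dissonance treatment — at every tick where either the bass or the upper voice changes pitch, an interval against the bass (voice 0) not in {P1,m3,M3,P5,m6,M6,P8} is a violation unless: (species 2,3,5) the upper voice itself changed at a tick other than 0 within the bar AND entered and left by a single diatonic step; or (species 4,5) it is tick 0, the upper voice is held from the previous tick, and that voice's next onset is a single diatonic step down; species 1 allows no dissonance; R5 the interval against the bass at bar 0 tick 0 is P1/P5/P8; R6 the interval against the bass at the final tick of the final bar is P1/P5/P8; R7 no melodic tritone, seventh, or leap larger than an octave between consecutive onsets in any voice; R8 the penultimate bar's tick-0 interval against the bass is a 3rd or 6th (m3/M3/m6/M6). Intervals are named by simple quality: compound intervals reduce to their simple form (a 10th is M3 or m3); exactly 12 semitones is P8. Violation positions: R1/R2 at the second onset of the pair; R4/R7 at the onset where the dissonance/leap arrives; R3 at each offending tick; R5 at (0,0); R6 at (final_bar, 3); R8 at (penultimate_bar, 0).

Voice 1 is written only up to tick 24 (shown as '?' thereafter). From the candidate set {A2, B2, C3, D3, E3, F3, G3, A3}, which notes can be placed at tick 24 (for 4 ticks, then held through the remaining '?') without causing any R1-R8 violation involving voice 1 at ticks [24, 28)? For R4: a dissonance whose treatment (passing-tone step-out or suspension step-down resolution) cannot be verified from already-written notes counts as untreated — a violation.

{A2, C3, E3}

A2: legal
B2: violates R4
C3: legal
D3: violates R4
E3: legal
F3: violates R2
G3: violates R4
A3: violates R2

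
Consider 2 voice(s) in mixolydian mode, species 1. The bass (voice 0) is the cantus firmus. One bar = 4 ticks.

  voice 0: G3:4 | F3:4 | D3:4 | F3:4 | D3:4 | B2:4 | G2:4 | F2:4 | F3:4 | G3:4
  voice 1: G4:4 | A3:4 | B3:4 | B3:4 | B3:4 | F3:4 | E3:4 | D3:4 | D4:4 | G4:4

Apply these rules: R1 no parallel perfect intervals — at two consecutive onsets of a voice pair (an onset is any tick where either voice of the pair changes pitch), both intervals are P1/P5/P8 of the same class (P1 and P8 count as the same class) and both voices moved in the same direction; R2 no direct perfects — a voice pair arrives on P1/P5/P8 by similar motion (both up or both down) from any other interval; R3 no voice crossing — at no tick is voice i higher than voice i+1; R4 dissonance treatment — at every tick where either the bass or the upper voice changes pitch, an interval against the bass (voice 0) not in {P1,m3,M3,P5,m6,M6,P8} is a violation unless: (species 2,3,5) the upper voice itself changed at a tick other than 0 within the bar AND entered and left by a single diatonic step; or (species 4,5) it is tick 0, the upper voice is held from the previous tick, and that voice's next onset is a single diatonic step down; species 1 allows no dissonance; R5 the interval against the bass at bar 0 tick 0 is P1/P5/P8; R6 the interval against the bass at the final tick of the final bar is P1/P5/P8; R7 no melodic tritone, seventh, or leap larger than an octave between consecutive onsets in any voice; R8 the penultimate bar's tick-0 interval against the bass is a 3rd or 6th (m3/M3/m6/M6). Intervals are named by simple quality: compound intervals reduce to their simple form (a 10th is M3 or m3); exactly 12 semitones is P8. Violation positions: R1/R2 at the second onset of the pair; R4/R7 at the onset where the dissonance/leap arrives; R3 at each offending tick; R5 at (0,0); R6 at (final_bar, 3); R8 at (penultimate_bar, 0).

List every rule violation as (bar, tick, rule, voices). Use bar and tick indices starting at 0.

(1, 0, R7, (1,))
(3, 0, R4, (0, 1))
(5, 0, R4, (0, 1))
(5, 0, R7, (1,))
(9, 0, R2, (0, 1))

bar 0: v0=G3 v1=G4 downbeat P8
bar 1: v0=F3 v1=A3 downbeat M3
bar 2: v0=D3 v1=B3 downbeat M6
bar 3: v0=F3 v1=B3 downbeat TT
bar 4: v0=D3 v1=B3 downbeat M6
bar 5: v0=B2 v1=F3 downbeat TT
bar 6: v0=G2 v1=E3 downbeat M6
bar 7: v0=F2 v1=D3 downbeat M6
bar 8: v0=F3 v1=D4 downbeat M6
bar 9: v0=G3 v1=G4 downbeat P8
  -> R7 @ bar 1 tick 0 v(1,): G4->A3 leap 10st
  -> R4 @ bar 3 tick 0 v(0, 1): F3/B3 TT untreated
  -> R4 @ bar 5 tick 0 v(0, 1): B2/F3 TT untreated
  -> R7 @ bar 5 tick 0 v(1,): B3->F3 leap 6st
  -> R2 @ bar 9 tick 0 v(0, 1): F3/D4 M6 -> G3/G4 P8 similar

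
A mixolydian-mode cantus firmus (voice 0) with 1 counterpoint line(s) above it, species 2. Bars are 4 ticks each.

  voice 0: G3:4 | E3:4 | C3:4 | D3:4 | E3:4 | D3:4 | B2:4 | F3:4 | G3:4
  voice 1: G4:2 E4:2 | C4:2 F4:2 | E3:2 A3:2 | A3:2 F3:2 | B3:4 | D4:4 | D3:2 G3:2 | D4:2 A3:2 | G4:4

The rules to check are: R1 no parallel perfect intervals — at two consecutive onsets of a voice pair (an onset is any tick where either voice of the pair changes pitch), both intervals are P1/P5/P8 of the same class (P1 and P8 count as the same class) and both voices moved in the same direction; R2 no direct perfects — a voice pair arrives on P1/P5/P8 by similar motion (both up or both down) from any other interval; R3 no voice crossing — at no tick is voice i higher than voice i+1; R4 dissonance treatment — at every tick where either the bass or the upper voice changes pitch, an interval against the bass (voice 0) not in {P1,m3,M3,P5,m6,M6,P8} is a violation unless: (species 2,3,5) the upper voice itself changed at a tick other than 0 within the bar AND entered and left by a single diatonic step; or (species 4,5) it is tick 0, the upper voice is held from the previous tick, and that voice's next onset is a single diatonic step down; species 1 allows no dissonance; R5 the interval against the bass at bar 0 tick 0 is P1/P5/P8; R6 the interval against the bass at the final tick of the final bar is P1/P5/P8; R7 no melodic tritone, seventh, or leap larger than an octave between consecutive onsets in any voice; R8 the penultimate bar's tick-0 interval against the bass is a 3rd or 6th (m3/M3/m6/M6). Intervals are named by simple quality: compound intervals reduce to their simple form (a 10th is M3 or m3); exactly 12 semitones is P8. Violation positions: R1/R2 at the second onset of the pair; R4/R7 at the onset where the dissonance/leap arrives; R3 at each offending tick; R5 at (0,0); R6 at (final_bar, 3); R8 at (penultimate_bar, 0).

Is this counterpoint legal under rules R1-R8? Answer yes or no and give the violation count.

bar 0: v0=G3 v1=G4 (P8)
bar 1: v0=E3 v1=C4 (m6)
bar 2: v0=C3 v1=E3 (M3)
bar 3: v0=D3 v1=A3 (P5)
bar 4: v0=E3 v1=B3 (P5)
bar 5: v0=D3 v1=D4 (P8)
bar 6: v0=B2 v1=D3 (m3)
bar 7: v0=F3 v1=D4 (M6)
bar 8: v0=G3 v1=G4 (P8)
  R4 @ bar1.2: E3/F4 m2 untreated
  R7 @ bar2.0: F4->E3 leap 13st
  R2 @ bar4.0: D3/F3 m3 -> E3/B3 P5 similar
  R7 @ bar4.0: F3->B3 leap 6st
  R7 @ bar7.0: B2->F3 leap 6st
  R2 @ bar8.0: F3/A3 M3 -> G3/G4 P8 similar
  R7 @ bar8.0: A3->G4 leap 10st

No (7 violations)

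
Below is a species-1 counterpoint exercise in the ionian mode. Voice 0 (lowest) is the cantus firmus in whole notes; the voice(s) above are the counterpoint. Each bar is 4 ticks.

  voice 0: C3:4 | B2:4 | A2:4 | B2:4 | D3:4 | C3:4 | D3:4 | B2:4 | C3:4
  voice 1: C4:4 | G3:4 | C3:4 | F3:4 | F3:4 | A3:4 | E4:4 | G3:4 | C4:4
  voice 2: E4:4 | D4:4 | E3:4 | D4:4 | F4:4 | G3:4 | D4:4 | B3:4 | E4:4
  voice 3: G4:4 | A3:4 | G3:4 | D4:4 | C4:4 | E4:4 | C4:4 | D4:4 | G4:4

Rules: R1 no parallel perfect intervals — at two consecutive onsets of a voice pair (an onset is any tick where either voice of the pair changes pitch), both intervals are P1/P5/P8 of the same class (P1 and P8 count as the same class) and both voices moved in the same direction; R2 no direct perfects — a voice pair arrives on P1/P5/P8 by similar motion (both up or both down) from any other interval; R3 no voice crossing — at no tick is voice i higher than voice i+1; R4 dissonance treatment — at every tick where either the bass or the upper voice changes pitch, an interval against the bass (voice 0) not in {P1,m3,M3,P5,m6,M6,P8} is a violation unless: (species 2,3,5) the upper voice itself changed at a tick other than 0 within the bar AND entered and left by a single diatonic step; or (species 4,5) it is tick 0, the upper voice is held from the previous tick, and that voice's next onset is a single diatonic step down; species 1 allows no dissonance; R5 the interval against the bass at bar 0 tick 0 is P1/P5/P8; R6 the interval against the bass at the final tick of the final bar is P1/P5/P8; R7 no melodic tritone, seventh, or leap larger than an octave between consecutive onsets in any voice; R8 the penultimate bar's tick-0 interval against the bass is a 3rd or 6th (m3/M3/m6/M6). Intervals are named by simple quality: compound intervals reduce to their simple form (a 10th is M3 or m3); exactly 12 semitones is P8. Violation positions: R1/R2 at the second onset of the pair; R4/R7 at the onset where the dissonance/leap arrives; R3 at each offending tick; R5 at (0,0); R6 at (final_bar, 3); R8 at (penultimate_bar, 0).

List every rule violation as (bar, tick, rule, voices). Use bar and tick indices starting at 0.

bar 0: v0=C3 v1=C4 v2=E4 v3=G4 downbeat P5
bar 1: v0=B2 v1=G3 v2=D4 v3=A3 downbeat m7
bar 2: v0=A2 v1=C3 v2=E3 v3=G3 downbeat m7
bar 3: v0=B2 v1=F3 v2=D4 v3=D4 downbeat m3
bar 4: v0=D3 v1=F3 v2=F4 v3=C4 downbeat m7
bar 5: v0=C3 v1=A3 v2=G3 v3=E4 downbeat M3
bar 6: v0=D3 v1=E4 v2=D4 v3=C4 downbeat m7
bar 7: v0=B2 v1=G3 v2=B3 v3=D4 downbeat m3
bar 8: v0=C3 v1=C4 v2=E4 v3=G4 downbeat P5
  -> R5 @ bar 0 tick 0 v(0, 2): opens on M3
  -> R2 @ bar 1 tick 0 v(1, 2): C4/E4 M3 -> G3/D4 P5 similar
  -> R3 @ bar 1 tick 0 v(2, 3): D4 above A3
  -> R4 @ bar 1 tick 0 v(0, 3): B2/A3 m7 untreated
  -> R7 @ bar 1 tick 0 v(3,): G4->A3 leap 10st
  -> R3 @ bar 1 tick 1 v(2, 3): D4 above A3
  -> R3 @ bar 1 tick 2 v(2, 3): D4 above A3
  -> R3 @ bar 1 tick 3 v(2, 3): D4 above A3
  -> R2 @ bar 2 tick 0 v(0, 2): B2/D4 m3 -> A2/E3 P5 similar
  -> R2 @ bar 2 tick 0 v(1, 3): G3/A3 M2 -> C3/G3 P5 similar
  -> R4 @ bar 2 tick 0 v(0, 3): A2/G3 m7 untreated
  -> R7 @ bar 2 tick 0 v(2,): D4->E3 leap 10st
  -> R2 @ bar 3 tick 0 v(2, 3): E3/G3 m3 -> D4/D4 P1 similar
  -> R4 @ bar 3 tick 0 v(0, 1): B2/F3 TT untreated
  -> R7 @ bar 3 tick 0 v(2,): E3->D4 leap 10st
  -> R3 @ bar 4 tick 0 v(2, 3): F4 above C4
  -> R4 @ bar 4 tick 0 v(0, 3): D3/C4 m7 untreated
  -> R3 @ bar 4 tick 1 v(2, 3): F4 above C4
  -> R3 @ bar 4 tick 2 v(2, 3): F4 above C4
  -> R3 @ bar 4 tick 3 v(2, 3): F4 above C4
  -> R1 @ bar 5 tick 0 v(1, 3): F3/C4 P5 -> A3/E4 P5 similar
  -> R2 @ bar 5 tick 0 v(0, 2): D3/F4 m3 -> C3/G3 P5 similar
  -> R3 @ bar 5 tick 0 v(1, 2): A3 above G3
  -> R7 @ bar 5 tick 0 v(2,): F4->G3 leap 10st
  -> R3 @ bar 5 tick 1 v(1, 2): A3 above G3
  -> R3 @ bar 5 tick 2 v(1, 2): A3 above G3
  -> R3 @ bar 5 tick 3 v(1, 2): A3 above G3
  -> R2 @ bar 6 tick 0 v(0, 2): C3/G3 P5 -> D3/D4 P8 similar
  -> R3 @ bar 6 tick 0 v(1, 2): E4 above D4
  -> R3 @ bar 6 tick 0 v(2, 3): D4 above C4
  -> R4 @ bar 6 tick 0 v(0, 1): D3/E4 M2 untreated
  -> R4 @ bar 6 tick 0 v(0, 3): D3/C4 m7 untreated
  -> R3 @ bar 6 tick 1 v(1, 2): E4 above D4
  -> R3 @ bar 6 tick 1 v(2, 3): D4 above C4
  -> R3 @ bar 6 tick 2 v(1, 2): E4 above D4
  -> R3 @ bar 6 tick 2 v(2, 3): D4 above C4
  -> R3 @ bar 6 tick 3 v(1, 2): E4 above D4
  -> R3 @ bar 6 tick 3 v(2, 3): D4 above C4
  -> R1 @ bar 7 tick 0 v(0, 2): D3/D4 P8 -> B2/B3 P8 similar
  -> R8 @ bar 7 tick 0 v(0, 2): penult P8 not 3rd/6th
  -> R1 @ bar 8 tick 0 v(1, 3): G3/D4 P5 -> C4/G4 P5 similar
  -> R2 @ bar 8 tick 0 v(0, 1): B2/G3 m6 -> C3/C4 P8 similar
  -> R2 @ bar 8 tick 0 v(0, 3): B2/D4 m3 -> C3/G4 P5 similar
  -> R6 @ bar 8 tick 3 v(0, 2): closes on M3

(0, 0, R5, (0, 2))
(1, 0, R2, (1, 2))
(1, 0, R3, (2, 3))
(1, 0, R4, (0, 3))
(1, 0, R7, (3,))
(1, 1, R3, (2, 3))
(1, 2, R3, (2, 3))
(1, 3, R3, (2, 3))
(2, 0, R2, (0, 2))
(2, 0, R2, (1, 3))
(2, 0, R4, (0, 3))
(2, 0, R7, (2,))
(3, 0, R2, (2, 3))
(3, 0, R4, (0, 1))
(3, 0, R7, (2,))
(4, 0, R3, (2, 3))
(4, 0, R4, (0, 3))
(4, 1, R3, (2, 3))
(4, 2, R3, (2, 3))
(4, 3, R3, (2, 3))
(5, 0, R1, (1, 3))
(5, 0, R2, (0, 2))
(5, 0, R3, (1, 2))
(5, 0, R7, (2,))
(5, 1, R3, (1, 2))
(5, 2, R3, (1, 2))
(5, 3, R3, (1, 2))
(6, 0, R2, (0, 2))
(6, 0, R3, (1, 2))
(6, 0, R3, (2, 3))
(6, 0, R4, (0, 1))
(6, 0, R4, (0, 3))
(6, 1, R3, (1, 2))
(6, 1, R3, (2, 3))
(6, 2, R3, (1, 2))
(6, 2, R3, (2, 3))
(6, 3, R3, (1, 2))
(6, 3, R3, (2, 3))
(7, 0, R1, (0, 2))
(7, 0, R8, (0, 2))
(8, 0, R1, (1, 3))
(8, 0, R2, (0, 1))
(8, 0, R2, (0, 3))
(8, 3, R6, (0, 2))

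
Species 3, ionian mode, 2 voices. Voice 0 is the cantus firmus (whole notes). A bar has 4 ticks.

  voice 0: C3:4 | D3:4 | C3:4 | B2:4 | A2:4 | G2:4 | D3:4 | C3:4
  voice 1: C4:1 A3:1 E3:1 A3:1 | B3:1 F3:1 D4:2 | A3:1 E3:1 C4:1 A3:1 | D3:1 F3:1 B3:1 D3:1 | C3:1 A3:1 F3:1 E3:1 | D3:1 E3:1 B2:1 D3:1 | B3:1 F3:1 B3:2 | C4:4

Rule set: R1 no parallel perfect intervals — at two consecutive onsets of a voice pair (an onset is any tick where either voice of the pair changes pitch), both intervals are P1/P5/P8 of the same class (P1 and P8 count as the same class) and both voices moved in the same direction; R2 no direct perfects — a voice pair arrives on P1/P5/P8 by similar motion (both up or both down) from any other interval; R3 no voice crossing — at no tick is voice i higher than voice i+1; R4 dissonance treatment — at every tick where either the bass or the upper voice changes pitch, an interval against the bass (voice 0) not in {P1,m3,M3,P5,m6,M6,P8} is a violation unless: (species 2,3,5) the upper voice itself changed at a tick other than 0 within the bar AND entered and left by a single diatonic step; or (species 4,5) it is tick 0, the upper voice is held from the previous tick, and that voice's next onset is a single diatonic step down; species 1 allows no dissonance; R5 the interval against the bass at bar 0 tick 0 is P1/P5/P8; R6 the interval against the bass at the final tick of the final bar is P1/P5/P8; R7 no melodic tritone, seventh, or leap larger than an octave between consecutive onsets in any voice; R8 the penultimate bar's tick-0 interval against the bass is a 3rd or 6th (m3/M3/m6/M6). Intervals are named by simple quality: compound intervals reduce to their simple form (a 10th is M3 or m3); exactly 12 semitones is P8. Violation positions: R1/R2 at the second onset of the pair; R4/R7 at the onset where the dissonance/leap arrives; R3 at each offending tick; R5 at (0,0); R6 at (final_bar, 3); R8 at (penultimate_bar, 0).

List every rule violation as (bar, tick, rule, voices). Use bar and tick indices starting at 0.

(1, 1, R7, (1,))
(3, 1, R4, (0, 1))
(3, 2, R7, (1,))
(5, 0, R1, (0, 1))
(6, 1, R7, (1,))
(6, 2, R7, (1,))

bar 0: v0=C3 v1=C4 downbeat P8
bar 1: v0=D3 v1=B3 downbeat M6
bar 2: v0=C3 v1=A3 downbeat M6
bar 3: v0=B2 v1=D3 downbeat m3
bar 4: v0=A2 v1=C3 downbeat m3
bar 5: v0=G2 v1=D3 downbeat P5
bar 6: v0=D3 v1=B3 downbeat M6
bar 7: v0=C3 v1=C4 downbeat P8
  -> R7 @ bar 1 tick 1 v(1,): B3->F3 leap 6st
  -> R4 @ bar 3 tick 1 v(0, 1): B2/F3 TT untreated
  -> R7 @ bar 3 tick 2 v(1,): F3->B3 leap 6st
  -> R1 @ bar 5 tick 0 v(0, 1): A2/E3 P5 -> G2/D3 P5 similar
  -> R7 @ bar 6 tick 1 v(1,): B3->F3 leap 6st
  -> R7 @ bar 6 tick 2 v(1,): F3->B3 leap 6st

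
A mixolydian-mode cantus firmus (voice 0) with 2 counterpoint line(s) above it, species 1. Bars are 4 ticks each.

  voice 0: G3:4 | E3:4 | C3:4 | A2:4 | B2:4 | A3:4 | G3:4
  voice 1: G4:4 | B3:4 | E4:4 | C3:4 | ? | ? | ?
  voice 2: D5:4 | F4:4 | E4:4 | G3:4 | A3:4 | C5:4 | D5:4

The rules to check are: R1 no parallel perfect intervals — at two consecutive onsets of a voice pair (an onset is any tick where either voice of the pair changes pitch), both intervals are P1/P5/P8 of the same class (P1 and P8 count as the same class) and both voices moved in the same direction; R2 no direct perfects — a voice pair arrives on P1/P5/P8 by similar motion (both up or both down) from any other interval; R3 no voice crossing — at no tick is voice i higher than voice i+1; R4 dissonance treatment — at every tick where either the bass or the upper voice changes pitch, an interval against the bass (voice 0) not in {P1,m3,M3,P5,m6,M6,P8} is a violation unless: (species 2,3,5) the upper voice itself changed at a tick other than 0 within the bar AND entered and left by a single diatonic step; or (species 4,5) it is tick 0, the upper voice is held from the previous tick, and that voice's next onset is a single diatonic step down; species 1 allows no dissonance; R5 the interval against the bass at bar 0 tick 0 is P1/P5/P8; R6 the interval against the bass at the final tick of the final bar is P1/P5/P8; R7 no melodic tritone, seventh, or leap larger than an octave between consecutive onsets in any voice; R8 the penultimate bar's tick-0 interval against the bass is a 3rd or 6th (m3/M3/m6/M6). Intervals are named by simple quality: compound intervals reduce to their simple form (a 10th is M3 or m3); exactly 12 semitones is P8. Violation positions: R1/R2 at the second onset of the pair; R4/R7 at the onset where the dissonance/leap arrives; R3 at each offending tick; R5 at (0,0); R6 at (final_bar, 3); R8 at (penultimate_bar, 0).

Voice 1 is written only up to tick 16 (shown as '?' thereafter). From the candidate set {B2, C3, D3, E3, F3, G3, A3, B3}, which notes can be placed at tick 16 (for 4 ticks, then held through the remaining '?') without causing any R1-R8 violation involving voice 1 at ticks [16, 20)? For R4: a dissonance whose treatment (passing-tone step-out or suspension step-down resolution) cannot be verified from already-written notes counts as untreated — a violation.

{B2, G3}

B2: legal
C3: violates R4
D3: violates R1
E3: violates R4
F3: violates R4
G3: legal
A3: violates R2,R4
B3: violates R2,R3,R7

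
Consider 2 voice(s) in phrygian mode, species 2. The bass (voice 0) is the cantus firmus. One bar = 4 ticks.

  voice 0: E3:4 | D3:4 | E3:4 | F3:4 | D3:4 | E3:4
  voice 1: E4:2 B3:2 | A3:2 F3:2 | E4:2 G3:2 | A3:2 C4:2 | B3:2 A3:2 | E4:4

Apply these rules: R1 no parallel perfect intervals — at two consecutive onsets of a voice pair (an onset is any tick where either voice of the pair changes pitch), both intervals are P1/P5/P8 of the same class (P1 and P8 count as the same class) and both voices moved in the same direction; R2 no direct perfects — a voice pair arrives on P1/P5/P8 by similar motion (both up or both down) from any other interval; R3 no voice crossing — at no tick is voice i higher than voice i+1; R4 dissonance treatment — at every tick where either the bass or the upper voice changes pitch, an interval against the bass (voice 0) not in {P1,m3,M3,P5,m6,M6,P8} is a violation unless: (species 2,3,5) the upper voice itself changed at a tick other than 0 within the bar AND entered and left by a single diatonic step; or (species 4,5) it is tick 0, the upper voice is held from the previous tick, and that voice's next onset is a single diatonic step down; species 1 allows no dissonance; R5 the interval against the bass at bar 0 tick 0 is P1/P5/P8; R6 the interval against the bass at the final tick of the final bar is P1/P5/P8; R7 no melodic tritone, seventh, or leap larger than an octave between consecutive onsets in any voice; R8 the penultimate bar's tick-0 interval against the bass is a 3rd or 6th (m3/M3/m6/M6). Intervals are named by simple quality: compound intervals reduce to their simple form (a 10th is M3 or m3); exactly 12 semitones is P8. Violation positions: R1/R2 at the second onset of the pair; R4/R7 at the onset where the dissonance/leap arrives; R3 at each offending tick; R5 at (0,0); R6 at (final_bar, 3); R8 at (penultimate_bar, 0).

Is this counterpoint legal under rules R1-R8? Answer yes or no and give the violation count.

bar 0: v0=E3 v1=E4 (P8)
bar 1: v0=D3 v1=A3 (P5)
bar 2: v0=E3 v1=E4 (P8)
bar 3: v0=F3 v1=A3 (M3)
bar 4: v0=D3 v1=B3 (M6)
bar 5: v0=E3 v1=E4 (P8)
  R1 @ bar1.0: E3/B3 P5 -> D3/A3 P5 similar
  R2 @ bar2.0: D3/F3 m3 -> E3/E4 P8 similar
  R7 @ bar2.0: F3->E4 leap 11st
  R2 @ bar5.0: D3/A3 P5 -> E3/E4 P8 similar

No (4 violations)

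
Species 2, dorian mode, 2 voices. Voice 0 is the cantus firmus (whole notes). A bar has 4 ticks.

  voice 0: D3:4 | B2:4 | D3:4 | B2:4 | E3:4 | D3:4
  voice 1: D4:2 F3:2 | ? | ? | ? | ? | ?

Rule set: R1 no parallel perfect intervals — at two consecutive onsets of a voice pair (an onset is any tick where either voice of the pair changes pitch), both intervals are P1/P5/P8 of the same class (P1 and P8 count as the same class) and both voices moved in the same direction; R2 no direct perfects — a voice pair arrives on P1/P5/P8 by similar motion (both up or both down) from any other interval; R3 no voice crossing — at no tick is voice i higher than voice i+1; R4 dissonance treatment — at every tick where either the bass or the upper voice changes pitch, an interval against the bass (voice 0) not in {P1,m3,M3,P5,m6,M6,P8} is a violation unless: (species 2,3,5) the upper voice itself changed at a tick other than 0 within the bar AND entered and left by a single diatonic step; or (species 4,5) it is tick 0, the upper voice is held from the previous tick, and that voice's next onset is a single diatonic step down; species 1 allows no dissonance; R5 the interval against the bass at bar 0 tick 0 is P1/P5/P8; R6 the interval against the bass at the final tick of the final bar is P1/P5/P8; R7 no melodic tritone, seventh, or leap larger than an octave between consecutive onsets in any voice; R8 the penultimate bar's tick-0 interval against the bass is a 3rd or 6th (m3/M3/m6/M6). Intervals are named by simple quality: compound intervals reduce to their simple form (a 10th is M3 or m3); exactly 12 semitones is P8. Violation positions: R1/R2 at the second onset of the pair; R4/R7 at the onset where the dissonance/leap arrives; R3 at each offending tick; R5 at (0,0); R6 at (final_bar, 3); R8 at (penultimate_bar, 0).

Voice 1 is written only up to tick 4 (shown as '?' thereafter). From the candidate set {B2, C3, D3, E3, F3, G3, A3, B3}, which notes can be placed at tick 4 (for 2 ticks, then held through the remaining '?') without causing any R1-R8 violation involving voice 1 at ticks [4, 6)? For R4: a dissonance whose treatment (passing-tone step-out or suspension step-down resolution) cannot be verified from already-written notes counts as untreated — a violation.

{D3, G3}

B2: violates R2,R7
C3: violates R4
D3: legal
E3: violates R4
F3: violates R4
G3: legal
A3: violates R4
B3: violates R7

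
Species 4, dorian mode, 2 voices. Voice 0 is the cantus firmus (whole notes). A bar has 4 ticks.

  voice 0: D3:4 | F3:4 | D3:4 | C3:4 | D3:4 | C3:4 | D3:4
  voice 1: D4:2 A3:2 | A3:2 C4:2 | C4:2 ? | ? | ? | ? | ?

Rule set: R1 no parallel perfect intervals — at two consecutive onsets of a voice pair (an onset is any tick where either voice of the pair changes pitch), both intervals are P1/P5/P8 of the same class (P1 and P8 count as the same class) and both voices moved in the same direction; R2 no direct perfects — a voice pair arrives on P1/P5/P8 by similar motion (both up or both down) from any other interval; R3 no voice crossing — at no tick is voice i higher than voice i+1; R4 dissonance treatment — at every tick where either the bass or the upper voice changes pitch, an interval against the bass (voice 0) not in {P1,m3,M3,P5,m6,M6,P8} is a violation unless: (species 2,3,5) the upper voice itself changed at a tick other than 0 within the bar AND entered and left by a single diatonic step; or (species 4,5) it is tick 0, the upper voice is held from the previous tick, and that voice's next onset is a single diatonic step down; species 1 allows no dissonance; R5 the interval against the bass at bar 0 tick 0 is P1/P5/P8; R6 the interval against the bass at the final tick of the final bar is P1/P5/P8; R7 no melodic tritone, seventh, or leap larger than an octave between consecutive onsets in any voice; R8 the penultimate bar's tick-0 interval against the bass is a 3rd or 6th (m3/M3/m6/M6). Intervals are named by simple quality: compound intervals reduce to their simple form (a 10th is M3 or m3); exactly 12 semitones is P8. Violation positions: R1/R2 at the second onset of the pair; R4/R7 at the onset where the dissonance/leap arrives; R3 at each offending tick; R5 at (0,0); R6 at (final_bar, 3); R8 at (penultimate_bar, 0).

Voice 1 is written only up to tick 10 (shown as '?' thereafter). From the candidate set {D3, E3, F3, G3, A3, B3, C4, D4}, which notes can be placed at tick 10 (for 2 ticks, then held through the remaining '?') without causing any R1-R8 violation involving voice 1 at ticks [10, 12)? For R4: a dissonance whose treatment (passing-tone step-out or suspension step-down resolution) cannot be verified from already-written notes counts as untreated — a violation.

{A3, B3, C4, D4, F3}

D3: violates R7
E3: violates R4
F3: legal
G3: violates R4
A3: legal
B3: legal
C4: legal
D4: legal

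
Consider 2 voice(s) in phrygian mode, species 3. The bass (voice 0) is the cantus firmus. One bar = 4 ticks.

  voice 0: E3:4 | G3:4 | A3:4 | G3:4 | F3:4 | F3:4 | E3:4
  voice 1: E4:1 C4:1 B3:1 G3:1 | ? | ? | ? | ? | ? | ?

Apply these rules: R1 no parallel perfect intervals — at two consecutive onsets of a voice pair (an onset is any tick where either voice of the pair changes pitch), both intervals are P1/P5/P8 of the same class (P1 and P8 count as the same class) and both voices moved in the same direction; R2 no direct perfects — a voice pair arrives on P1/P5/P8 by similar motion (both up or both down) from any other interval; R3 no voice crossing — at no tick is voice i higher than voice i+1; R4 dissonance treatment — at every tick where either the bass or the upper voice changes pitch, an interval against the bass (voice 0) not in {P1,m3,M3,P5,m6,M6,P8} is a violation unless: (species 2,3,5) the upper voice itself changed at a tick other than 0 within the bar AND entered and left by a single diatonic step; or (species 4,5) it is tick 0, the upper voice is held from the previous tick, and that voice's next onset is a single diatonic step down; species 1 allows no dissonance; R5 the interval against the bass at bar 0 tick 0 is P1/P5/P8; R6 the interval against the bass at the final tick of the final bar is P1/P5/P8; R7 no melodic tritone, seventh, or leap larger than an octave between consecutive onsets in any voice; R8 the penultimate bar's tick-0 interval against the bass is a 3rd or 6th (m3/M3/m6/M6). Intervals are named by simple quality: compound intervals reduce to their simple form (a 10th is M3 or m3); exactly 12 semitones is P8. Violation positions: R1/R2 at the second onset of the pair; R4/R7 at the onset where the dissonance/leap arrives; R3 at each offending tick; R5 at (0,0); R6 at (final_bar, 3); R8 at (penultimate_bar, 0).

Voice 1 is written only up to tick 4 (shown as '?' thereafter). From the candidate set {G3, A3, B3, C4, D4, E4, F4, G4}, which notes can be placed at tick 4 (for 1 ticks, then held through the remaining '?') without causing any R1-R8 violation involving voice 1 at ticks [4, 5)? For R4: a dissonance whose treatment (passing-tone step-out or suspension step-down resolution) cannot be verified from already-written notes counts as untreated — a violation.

G3: legal
A3: violates R4
B3: legal
C4: violates R4
D4: violates R2
E4: legal
F4: violates R4,R7
G4: violates R2

{B3, E4, G3}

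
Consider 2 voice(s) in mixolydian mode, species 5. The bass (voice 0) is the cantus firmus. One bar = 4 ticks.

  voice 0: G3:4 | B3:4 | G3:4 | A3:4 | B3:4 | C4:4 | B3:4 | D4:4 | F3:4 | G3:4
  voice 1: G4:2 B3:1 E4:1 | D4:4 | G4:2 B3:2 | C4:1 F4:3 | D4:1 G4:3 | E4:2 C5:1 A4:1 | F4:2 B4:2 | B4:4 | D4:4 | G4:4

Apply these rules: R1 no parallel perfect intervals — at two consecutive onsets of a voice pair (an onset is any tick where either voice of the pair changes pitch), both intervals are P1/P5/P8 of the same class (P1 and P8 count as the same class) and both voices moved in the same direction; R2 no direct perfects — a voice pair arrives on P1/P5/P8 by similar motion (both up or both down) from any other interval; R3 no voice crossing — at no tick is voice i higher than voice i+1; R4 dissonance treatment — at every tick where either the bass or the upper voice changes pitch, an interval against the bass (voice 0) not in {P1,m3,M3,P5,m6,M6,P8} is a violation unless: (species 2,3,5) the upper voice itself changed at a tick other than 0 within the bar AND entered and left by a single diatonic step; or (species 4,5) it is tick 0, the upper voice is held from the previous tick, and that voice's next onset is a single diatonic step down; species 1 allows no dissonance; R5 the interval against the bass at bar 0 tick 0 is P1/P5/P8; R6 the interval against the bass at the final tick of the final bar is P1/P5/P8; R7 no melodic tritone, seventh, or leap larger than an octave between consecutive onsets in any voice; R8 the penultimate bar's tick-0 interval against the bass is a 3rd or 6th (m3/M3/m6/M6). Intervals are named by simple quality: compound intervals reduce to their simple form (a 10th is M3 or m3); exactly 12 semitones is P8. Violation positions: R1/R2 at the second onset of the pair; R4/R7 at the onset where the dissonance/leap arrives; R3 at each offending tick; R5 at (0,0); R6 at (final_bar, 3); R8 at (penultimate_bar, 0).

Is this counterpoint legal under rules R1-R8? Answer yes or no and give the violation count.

bar 0: v0=G3 v1=G4 (P8)
bar 1: v0=B3 v1=D4 (m3)
bar 2: v0=G3 v1=G4 (P8)
bar 3: v0=A3 v1=C4 (m3)
bar 4: v0=B3 v1=D4 (m3)
bar 5: v0=C4 v1=E4 (M3)
bar 6: v0=B3 v1=F4 (TT)
bar 7: v0=D4 v1=B4 (M6)
bar 8: v0=F3 v1=D4 (M6)
bar 9: v0=G3 v1=G4 (P8)
  R4 @ bar6.0: B3/F4 TT untreated
  R7 @ bar6.2: F4->B4 leap 6st
  R2 @ bar9.0: F3/D4 M6 -> G3/G4 P8 similar

No (3 violations)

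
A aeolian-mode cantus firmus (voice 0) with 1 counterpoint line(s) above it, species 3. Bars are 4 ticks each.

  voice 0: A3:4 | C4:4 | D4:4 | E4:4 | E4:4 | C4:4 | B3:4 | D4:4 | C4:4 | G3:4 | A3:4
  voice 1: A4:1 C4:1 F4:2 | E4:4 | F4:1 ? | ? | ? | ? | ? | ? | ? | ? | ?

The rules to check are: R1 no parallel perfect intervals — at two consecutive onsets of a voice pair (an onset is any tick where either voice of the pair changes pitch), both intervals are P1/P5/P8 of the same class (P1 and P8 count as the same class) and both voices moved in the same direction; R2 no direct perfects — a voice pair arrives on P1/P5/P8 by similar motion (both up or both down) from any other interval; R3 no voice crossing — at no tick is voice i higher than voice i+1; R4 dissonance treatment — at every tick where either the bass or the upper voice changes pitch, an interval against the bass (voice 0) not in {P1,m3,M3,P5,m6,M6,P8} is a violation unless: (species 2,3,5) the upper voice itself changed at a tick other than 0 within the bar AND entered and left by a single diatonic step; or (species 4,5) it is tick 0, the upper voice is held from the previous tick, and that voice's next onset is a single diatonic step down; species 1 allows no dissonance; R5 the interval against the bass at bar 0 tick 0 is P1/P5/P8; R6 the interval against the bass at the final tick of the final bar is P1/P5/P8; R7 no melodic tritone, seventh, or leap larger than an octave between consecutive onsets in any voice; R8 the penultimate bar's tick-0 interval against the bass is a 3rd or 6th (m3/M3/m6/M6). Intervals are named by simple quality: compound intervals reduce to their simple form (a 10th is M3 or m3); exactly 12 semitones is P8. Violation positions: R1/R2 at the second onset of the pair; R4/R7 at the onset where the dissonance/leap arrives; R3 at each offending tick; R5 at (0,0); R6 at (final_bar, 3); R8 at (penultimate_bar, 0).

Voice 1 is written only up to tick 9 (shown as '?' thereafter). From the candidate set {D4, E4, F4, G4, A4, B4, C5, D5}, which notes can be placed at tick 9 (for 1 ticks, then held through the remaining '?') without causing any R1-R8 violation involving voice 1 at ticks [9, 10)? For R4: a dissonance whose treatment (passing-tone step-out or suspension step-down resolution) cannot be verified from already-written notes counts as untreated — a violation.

D4: legal
E4: violates R4
F4: legal
G4: violates R4
A4: legal
B4: violates R7
C5: violates R4
D5: legal

{A4, D4, D5, F4}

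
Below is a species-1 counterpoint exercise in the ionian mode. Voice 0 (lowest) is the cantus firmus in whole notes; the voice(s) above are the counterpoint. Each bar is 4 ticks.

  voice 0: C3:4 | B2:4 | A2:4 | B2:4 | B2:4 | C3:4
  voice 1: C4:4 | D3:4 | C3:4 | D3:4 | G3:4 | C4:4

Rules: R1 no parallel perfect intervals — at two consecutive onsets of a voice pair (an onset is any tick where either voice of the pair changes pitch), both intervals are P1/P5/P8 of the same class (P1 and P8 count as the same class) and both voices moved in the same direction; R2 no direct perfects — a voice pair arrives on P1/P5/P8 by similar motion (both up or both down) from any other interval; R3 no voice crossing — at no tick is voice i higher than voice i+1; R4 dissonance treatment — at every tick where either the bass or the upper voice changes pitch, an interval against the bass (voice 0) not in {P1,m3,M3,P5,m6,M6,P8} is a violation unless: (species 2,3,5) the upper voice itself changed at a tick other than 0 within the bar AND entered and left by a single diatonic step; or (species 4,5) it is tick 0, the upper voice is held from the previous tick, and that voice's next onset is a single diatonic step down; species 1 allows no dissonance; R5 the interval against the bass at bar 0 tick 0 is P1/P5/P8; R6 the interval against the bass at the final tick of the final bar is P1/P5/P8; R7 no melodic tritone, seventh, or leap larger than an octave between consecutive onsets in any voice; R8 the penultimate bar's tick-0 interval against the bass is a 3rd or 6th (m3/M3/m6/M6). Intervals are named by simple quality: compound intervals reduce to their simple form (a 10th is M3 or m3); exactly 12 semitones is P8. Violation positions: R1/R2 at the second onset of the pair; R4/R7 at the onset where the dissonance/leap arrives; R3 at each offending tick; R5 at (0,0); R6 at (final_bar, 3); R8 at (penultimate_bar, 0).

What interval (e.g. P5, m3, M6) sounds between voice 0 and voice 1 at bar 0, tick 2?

P8

voice 0=C3 voice 1=C4 -> P8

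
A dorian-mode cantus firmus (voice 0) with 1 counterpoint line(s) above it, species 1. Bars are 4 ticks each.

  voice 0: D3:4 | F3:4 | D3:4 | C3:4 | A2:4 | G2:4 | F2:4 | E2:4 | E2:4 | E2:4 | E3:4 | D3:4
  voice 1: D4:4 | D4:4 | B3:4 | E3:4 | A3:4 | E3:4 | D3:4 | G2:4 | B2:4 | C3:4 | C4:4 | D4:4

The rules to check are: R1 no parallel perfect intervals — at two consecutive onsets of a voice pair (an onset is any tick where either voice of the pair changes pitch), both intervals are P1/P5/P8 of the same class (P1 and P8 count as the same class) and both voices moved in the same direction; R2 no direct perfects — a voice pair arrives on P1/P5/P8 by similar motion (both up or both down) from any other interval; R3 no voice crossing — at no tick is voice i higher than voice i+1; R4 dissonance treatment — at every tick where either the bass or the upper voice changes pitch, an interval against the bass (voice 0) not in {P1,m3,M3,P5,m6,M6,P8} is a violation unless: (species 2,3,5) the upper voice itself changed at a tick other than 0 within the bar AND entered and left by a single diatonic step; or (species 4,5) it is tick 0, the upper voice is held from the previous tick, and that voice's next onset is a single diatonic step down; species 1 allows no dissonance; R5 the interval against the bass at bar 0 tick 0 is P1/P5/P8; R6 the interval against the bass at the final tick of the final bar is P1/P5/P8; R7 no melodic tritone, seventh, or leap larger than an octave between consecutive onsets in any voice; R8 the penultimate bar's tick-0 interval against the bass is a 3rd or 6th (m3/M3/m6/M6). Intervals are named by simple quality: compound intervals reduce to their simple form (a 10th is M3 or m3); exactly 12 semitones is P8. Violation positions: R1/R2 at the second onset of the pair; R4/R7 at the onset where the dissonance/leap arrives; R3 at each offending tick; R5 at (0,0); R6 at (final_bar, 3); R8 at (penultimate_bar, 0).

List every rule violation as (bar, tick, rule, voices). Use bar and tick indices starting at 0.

No violations across 12 bars (D3..D3 vs D4..D4).

bar 0: v0=D3 v1=D4 downbeat P8
bar 1: v0=F3 v1=D4 downbeat M6
bar 2: v0=D3 v1=B3 downbeat M6
bar 3: v0=C3 v1=E3 downbeat M3
bar 4: v0=A2 v1=A3 downbeat P8
bar 5: v0=G2 v1=E3 downbeat M6
bar 6: v0=F2 v1=D3 downbeat M6
bar 7: v0=E2 v1=G2 downbeat m3
bar 8: v0=E2 v1=B2 downbeat P5
bar 9: v0=E2 v1=C3 downbeat m6
bar 10: v0=E3 v1=C4 downbeat m6
bar 11: v0=D3 v1=D4 downbeat P8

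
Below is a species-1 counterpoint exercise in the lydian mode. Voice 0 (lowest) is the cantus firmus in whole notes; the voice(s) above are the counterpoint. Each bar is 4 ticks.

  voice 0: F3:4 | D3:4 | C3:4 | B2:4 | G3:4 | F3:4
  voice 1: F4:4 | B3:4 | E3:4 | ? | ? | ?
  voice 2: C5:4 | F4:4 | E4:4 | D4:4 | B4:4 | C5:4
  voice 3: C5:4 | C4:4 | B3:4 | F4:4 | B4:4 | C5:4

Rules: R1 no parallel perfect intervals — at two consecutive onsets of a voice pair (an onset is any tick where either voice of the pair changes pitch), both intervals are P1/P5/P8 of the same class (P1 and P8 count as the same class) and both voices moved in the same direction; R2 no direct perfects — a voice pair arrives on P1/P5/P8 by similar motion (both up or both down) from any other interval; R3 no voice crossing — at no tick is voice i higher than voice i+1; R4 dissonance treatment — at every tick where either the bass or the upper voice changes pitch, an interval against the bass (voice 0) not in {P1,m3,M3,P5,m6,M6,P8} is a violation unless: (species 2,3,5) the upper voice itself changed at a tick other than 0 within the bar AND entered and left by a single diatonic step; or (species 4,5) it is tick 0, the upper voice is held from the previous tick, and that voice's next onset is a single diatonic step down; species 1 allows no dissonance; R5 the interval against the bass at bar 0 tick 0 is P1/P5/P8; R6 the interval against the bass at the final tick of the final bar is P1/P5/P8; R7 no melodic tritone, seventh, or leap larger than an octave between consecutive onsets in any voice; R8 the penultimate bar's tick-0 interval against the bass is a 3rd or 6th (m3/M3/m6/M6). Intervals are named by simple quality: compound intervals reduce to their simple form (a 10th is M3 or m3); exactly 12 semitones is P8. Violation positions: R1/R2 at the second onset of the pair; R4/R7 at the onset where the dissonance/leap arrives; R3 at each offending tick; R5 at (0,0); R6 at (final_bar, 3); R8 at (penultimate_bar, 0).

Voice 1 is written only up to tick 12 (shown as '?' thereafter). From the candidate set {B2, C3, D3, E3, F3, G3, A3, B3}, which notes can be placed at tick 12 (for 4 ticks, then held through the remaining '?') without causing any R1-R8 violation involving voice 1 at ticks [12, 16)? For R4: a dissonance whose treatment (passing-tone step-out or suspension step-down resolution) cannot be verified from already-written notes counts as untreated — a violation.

{B3, G3}

B2: violates R2
C3: violates R4
D3: violates R1
E3: violates R4
F3: violates R2,R4
G3: legal
A3: violates R4
B3: legal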